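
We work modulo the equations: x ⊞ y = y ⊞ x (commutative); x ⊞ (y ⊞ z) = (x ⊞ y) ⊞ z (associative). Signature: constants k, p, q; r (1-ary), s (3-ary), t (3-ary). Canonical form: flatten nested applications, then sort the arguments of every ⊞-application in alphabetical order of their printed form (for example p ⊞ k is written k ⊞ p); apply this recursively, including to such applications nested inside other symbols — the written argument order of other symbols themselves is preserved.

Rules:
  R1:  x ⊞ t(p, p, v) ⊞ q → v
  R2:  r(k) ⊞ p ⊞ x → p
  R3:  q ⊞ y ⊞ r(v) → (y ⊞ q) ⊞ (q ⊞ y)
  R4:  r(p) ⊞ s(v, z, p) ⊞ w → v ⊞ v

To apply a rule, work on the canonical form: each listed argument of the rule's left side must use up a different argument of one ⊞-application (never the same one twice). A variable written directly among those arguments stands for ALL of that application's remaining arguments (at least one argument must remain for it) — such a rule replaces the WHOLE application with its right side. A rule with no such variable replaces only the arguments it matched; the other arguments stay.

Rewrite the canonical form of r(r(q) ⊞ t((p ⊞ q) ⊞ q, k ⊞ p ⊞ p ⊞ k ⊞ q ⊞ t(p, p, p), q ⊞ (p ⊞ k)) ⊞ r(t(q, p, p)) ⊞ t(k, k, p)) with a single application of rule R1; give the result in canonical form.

Canonical form:  r(r(q) ⊞ r(t(q, p, p)) ⊞ t(k, k, p) ⊞ t(p ⊞ q ⊞ q, k ⊞ k ⊞ p ⊞ p ⊞ q ⊞ t(p, p, p), k ⊞ p ⊞ q))
Apply R1:  consuming q, t(p, p, p);  v := p, x := k ⊞ k ⊞ p ⊞ p
Every leftover argument binds to the variable; the entire application is replaced.
New term:  r(r(q) ⊞ r(t(q, p, p)) ⊞ t(k, k, p) ⊞ t(p ⊞ q ⊞ q, p, k ⊞ p ⊞ q))

Answer: r(r(q) ⊞ r(t(q, p, p)) ⊞ t(k, k, p) ⊞ t(p ⊞ q ⊞ q, p, k ⊞ p ⊞ q))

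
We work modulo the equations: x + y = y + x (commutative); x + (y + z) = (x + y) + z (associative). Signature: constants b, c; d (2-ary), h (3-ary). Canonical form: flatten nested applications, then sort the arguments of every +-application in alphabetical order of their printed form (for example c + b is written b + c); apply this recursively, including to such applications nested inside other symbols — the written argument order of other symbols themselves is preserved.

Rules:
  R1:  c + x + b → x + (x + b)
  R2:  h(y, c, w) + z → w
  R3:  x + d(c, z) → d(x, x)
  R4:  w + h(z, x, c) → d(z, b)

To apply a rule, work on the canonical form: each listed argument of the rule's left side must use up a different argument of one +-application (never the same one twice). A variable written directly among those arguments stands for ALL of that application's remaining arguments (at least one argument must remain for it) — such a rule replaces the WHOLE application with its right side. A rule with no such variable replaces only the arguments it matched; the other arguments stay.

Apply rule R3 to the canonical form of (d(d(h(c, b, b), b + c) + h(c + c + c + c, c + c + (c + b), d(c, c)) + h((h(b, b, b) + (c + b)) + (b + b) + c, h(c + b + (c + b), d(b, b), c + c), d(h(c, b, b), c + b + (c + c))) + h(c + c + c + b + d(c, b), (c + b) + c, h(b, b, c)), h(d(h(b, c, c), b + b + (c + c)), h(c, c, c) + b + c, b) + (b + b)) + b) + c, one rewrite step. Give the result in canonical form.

Canonical form:  b + c + d(d(h(c, b, b), b + c) + h(b + b + b + c + c + h(b, b, b), h(b + b + c + c, d(b, b), c + c), d(h(c, b, b), b + c + c + c)) + h(b + c + c + c + d(c, b), b + c + c, h(b, b, c)) + h(c + c + c + c, b + c + c + c, d(c, c)), b + b + h(d(h(b, c, c), b + b + c + c), b + c + h(c, c, c), b))
Apply R3:  consuming d(c, b);  x := b + c + c + c, z := b
The extension variable absorbs all remaining arguments, so the whole application is rewritten.
Result:  b + c + d(d(h(c, b, b), b + c) + h(b + b + b + c + c + h(b, b, b), h(b + b + c + c, d(b, b), c + c), d(h(c, b, b), b + c + c + c)) + h(c + c + c + c, b + c + c + c, d(c, c)) + h(d(b + c + c + c, b + c + c + c), b + c + c, h(b, b, c)), b + b + h(d(h(b, c, c), b + b + c + c), b + c + h(c, c, c), b))

Answer: b + c + d(d(h(c, b, b), b + c) + h(b + b + b + c + c + h(b, b, b), h(b + b + c + c, d(b, b), c + c), d(h(c, b, b), b + c + c + c)) + h(c + c + c + c, b + c + c + c, d(c, c)) + h(d(b + c + c + c, b + c + c + c), b + c + c, h(b, b, c)), b + b + h(d(h(b, c, c), b + b + c + c), b + c + h(c, c, c), b))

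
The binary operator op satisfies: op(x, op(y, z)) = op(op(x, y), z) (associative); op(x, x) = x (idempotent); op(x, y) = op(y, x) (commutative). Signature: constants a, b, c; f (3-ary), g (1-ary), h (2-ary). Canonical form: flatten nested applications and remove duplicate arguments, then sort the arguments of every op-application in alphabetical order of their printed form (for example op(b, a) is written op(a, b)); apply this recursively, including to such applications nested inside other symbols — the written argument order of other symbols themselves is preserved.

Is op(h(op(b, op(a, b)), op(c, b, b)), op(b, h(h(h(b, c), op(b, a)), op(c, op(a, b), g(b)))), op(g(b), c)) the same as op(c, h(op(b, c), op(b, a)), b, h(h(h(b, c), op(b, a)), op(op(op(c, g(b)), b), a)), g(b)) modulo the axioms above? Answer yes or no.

Left:  op(h(op(b, op(a, b)), op(c, b, b)), op(b, h(h(h(b, c), op(b, a)), op(c, op(a, b), g(b)))), op(g(b), c))
  Un-nest:  op(h(op(b, op(a, b)), op(c, b, b)), b, h(h(h(b, c), op(b, a)), op(c, op(a, b), g(b))), g(b), c)
  Inside:  h(op(b, op(a, b)), op(c, b, b))  →  h(op(a, b), op(b, c))
  Inside:  h(h(h(b, c), op(b, a)), op(c, op(a, b), g(b)))  →  h(h(h(b, c), op(a, b)), op(a, b, c, g(b)))
  Sort:  op(b, c, g(b), h(h(h(b, c), op(a, b)), op(a, b, c, g(b))), h(op(a, b), op(b, c)))
Right:  op(c, h(op(b, c), op(b, a)), b, h(h(h(b, c), op(b, a)), op(op(op(c, g(b)), b), a)), g(b))
  Canonicalize subterm:  h(op(b, c), op(b, a))  →  h(op(b, c), op(a, b))
  Simplify inside:  h(h(h(b, c), op(b, a)), op(op(op(c, g(b)), b), a))  →  h(h(h(b, c), op(a, b)), op(a, b, c, g(b)))
  Order the arguments:  op(b, c, g(b), h(h(h(b, c), op(a, b)), op(a, b, c, g(b))), h(op(b, c), op(a, b)))

Answer: no — op(b, c, g(b), h(h(h(b, c), op(a, b)), op(a, b, c, g(b))), h(op(a, b), op(b, c))) vs op(b, c, g(b), h(h(h(b, c), op(a, b)), op(a, b, c, g(b))), h(op(b, c), op(a, b)))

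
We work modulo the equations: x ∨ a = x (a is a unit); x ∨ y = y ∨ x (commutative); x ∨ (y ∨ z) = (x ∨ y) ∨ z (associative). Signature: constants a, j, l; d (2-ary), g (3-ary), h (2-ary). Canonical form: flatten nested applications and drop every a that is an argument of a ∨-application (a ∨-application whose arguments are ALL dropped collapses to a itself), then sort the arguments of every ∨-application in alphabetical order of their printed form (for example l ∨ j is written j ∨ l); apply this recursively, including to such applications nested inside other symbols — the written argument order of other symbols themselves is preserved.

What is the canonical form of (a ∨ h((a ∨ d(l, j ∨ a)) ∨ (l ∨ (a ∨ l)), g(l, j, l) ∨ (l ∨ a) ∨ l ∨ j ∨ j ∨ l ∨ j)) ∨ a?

Merge nested applications:  a ∨ h((a ∨ d(l, j ∨ a)) ∨ (l ∨ (a ∨ l)), g(l, j, l) ∨ (l ∨ a) ∨ l ∨ j ∨ j ∨ l ∨ j) ∨ a
Canonicalize subterm:  h((a ∨ d(l, j ∨ a)) ∨ (l ∨ (a ∨ l)), g(l, j, l) ∨ (l ∨ a) ∨ l ∨ j ∨ j ∨ l ∨ j)  →  h(d(l, j) ∨ l ∨ l, g(l, j, l) ∨ j ∨ j ∨ j ∨ l ∨ l ∨ l)
Unit:  drop a (×2)
Sort:  h(d(l, j) ∨ l ∨ l, g(l, j, l) ∨ j ∨ j ∨ j ∨ l ∨ l ∨ l)

Answer: h(d(l, j) ∨ l ∨ l, g(l, j, l) ∨ j ∨ j ∨ j ∨ l ∨ l ∨ l)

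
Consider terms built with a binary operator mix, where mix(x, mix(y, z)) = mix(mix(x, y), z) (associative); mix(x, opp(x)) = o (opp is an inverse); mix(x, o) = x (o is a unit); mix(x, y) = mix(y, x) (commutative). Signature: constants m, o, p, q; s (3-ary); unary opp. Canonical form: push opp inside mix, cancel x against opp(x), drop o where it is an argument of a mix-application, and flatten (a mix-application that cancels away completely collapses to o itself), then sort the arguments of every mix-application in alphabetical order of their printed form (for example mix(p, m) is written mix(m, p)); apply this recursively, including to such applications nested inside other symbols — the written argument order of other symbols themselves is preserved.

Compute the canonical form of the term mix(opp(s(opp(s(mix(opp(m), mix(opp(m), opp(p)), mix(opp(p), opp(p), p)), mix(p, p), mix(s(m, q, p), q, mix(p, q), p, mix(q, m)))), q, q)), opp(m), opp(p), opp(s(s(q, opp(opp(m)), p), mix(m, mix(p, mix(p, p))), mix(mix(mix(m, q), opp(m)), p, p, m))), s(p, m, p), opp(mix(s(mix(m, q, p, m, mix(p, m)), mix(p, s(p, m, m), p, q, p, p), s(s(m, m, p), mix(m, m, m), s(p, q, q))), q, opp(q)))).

Push opp inside:  distribute opp over mix and collapse double opp
Inverses cancel:  q cancels
Combine occurrences:  mix(opp(s(opp(s(mix(opp(m), opp(m), opp(p), opp(p)), mix(p, p), mix(m, p, p, q, q, q, s(m, q, p)))), q, q)), opp(m), opp(p), opp(s(s(q, m, p), mix(m, p, p, p), mix(m, p, p, q))), s(p, m, p), opp(s(mix(m, m, m, p, p, q), mix(p, p, p, p, q, s(p, m, m)), s(s(m, m, p), mix(m, m, m), s(p, q, q)))))
Sort:  mix(opp(m), opp(p), opp(s(mix(m, m, m, p, p, q), mix(p, p, p, p, q, s(p, m, m)), s(s(m, m, p), mix(m, m, m), s(p, q, q)))), opp(s(opp(s(mix(opp(m), opp(m), opp(p), opp(p)), mix(p, p), mix(m, p, p, q, q, q, s(m, q, p)))), q, q)), opp(s(s(q, m, p), mix(m, p, p, p), mix(m, p, p, q))), s(p, m, p))

Answer: mix(opp(m), opp(p), opp(s(mix(m, m, m, p, p, q), mix(p, p, p, p, q, s(p, m, m)), s(s(m, m, p), mix(m, m, m), s(p, q, q)))), opp(s(opp(s(mix(opp(m), opp(m), opp(p), opp(p)), mix(p, p), mix(m, p, p, q, q, q, s(m, q, p)))), q, q)), opp(s(s(q, m, p), mix(m, p, p, p), mix(m, p, p, q))), s(p, m, p))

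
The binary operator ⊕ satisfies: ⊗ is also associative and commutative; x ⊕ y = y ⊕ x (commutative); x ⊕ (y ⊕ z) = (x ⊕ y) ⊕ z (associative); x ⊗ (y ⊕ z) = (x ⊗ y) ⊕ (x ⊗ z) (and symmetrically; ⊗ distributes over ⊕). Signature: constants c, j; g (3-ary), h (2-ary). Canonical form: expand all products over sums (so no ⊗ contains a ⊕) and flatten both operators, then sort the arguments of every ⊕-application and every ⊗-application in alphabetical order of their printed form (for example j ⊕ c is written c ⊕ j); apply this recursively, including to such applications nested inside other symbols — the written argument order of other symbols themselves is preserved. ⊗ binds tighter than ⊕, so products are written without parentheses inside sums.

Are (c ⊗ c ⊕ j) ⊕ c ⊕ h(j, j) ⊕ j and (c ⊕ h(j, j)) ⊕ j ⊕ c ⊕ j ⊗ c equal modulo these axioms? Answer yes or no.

Left:  (c ⊗ c ⊕ j) ⊕ c ⊕ h(j, j) ⊕ j
  Merge nested applications:  c ⊗ c ⊕ j ⊕ c ⊕ h(j, j) ⊕ j
  Sort arguments:  c ⊕ c ⊗ c ⊕ h(j, j) ⊕ j ⊕ j
Right:  (c ⊕ h(j, j)) ⊕ j ⊕ c ⊕ j ⊗ c
  Flatten:  c ⊕ h(j, j) ⊕ j ⊕ c ⊕ c ⊗ j
  Sort:  c ⊕ c ⊕ c ⊗ j ⊕ h(j, j) ⊕ j

Answer: no — c ⊕ c ⊗ c ⊕ h(j, j) ⊕ j ⊕ j vs c ⊕ c ⊕ c ⊗ j ⊕ h(j, j) ⊕ j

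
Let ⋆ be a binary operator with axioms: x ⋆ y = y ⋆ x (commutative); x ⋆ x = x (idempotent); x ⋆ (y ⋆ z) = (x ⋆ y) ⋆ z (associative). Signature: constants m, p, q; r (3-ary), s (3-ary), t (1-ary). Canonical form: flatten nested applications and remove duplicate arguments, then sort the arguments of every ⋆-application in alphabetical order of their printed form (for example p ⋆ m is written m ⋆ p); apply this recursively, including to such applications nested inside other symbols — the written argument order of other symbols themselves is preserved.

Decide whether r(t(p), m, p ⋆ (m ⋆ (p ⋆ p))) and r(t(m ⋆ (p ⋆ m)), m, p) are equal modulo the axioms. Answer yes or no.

Left:  r(t(p), m, p ⋆ (m ⋆ (p ⋆ p)))
  Descend into:  p ⋆ (m ⋆ (p ⋆ p))
  Flatten:  p ⋆ m ⋆ p ⋆ p
  Idempotence:  drop duplicate p, p
  Sort:  m ⋆ p
  Reassemble:  r(t(p), m, m ⋆ p)
Right:  r(t(m ⋆ (p ⋆ m)), m, p)
  Descend into:  m ⋆ (p ⋆ m)
  Merge nested applications:  m ⋆ p ⋆ m
  Deduplicate:  drop duplicate m
  Sort arguments:  m ⋆ p
  Rebuild:  r(t(m ⋆ p), m, p)

Answer: no — r(t(p), m, m ⋆ p) vs r(t(m ⋆ p), m, p)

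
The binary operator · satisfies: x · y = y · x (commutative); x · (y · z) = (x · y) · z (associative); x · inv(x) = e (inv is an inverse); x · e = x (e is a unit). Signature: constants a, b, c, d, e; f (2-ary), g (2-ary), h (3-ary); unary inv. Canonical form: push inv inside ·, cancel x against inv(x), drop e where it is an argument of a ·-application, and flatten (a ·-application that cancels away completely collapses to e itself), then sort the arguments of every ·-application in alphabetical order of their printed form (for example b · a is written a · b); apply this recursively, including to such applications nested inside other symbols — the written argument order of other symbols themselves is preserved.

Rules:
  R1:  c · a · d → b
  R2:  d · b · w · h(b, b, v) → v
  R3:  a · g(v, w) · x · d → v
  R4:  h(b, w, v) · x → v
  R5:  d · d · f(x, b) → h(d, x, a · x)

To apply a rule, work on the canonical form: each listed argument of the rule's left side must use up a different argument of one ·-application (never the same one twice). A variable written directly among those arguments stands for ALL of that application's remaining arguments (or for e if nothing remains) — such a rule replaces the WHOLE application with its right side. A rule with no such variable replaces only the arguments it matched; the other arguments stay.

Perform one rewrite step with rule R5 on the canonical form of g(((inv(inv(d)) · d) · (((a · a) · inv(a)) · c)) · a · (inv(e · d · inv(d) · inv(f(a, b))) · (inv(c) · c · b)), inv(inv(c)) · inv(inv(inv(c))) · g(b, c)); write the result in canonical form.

Answer: g(a · a · b · c · h(d, a, a · a), g(b, c))

Derivation:
Canonical form:  g(a · a · b · c · d · d · f(a, b), g(b, c))
Apply R5:  consuming d, d, f(a, b);  x := a
Giving:  g(a · a · b · c · h(d, a, a · a), g(b, c))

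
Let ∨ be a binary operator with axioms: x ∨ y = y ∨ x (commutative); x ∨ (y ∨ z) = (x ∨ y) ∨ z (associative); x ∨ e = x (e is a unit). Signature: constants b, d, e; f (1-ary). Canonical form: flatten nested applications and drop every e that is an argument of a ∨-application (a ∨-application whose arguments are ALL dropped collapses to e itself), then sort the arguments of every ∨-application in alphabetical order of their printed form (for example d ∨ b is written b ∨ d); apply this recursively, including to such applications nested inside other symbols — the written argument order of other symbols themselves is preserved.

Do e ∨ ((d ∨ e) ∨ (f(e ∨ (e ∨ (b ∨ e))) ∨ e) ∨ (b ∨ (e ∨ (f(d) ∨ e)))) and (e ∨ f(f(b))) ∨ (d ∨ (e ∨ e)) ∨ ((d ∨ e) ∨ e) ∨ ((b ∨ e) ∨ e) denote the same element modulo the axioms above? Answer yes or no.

Answer: no — b ∨ d ∨ f(b) ∨ f(d) vs b ∨ d ∨ d ∨ f(f(b))

Derivation:
Left:  e ∨ ((d ∨ e) ∨ (f(e ∨ (e ∨ (b ∨ e))) ∨ e) ∨ (b ∨ (e ∨ (f(d) ∨ e))))
  Un-nest:  e ∨ d ∨ e ∨ f(e ∨ (e ∨ (b ∨ e))) ∨ e ∨ b ∨ e ∨ f(d) ∨ e
  Simplify inside:  f(e ∨ (e ∨ (b ∨ e)))  →  f(b)
  Unit:  drop e (×5)
  Sort arguments:  b ∨ d ∨ f(b) ∨ f(d)
Right:  (e ∨ f(f(b))) ∨ (d ∨ (e ∨ e)) ∨ ((d ∨ e) ∨ e) ∨ ((b ∨ e) ∨ e)
  Flatten:  e ∨ f(f(b)) ∨ d ∨ e ∨ e ∨ d ∨ e ∨ e ∨ b ∨ e ∨ e
  Drop the unit:  drop e (×7)
  Sort:  b ∨ d ∨ d ∨ f(f(b))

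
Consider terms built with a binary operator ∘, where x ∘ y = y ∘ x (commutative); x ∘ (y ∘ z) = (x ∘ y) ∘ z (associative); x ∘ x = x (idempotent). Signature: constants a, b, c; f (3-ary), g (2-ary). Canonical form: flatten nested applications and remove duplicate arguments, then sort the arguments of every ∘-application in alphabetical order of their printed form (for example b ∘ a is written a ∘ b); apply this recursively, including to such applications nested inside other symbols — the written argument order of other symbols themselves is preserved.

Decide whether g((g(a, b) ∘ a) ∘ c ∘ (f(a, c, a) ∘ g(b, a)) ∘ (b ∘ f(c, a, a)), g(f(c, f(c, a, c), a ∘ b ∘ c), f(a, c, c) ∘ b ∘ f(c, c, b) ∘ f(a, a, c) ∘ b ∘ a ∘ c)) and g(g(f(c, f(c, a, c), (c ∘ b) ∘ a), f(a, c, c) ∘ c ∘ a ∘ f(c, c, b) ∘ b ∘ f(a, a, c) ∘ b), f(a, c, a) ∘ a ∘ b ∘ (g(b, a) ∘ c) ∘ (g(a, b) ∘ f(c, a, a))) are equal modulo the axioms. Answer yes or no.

Left:  g((g(a, b) ∘ a) ∘ c ∘ (f(a, c, a) ∘ g(b, a)) ∘ (b ∘ f(c, a, a)), g(f(c, f(c, a, c), a ∘ b ∘ c), f(a, c, c) ∘ b ∘ f(c, c, b) ∘ f(a, a, c) ∘ b ∘ a ∘ c))
  Work inside:  (g(a, b) ∘ a) ∘ c ∘ (f(a, c, a) ∘ g(b, a)) ∘ (b ∘ f(c, a, a))
  Flatten:  g(a, b) ∘ a ∘ c ∘ f(a, c, a) ∘ g(b, a) ∘ b ∘ f(c, a, a)
  Sort arguments:  a ∘ b ∘ c ∘ f(a, c, a) ∘ f(c, a, a) ∘ g(a, b) ∘ g(b, a)
  Rebuild:  g(a ∘ b ∘ c ∘ f(a, c, a) ∘ f(c, a, a) ∘ g(a, b) ∘ g(b, a), g(f(c, f(c, a, c), a ∘ b ∘ c), a ∘ b ∘ c ∘ f(a, a, c) ∘ f(a, c, c) ∘ f(c, c, b)))
Right:  g(g(f(c, f(c, a, c), (c ∘ b) ∘ a), f(a, c, c) ∘ c ∘ a ∘ f(c, c, b) ∘ b ∘ f(a, a, c) ∘ b), f(a, c, a) ∘ a ∘ b ∘ (g(b, a) ∘ c) ∘ (g(a, b) ∘ f(c, a, a)))
  Descend into:  f(a, c, a) ∘ a ∘ b ∘ (g(b, a) ∘ c) ∘ (g(a, b) ∘ f(c, a, a))
  Un-nest:  f(a, c, a) ∘ a ∘ b ∘ g(b, a) ∘ c ∘ g(a, b) ∘ f(c, a, a)
  Order the arguments:  a ∘ b ∘ c ∘ f(a, c, a) ∘ f(c, a, a) ∘ g(a, b) ∘ g(b, a)
  Reassemble:  g(g(f(c, f(c, a, c), a ∘ b ∘ c), a ∘ b ∘ c ∘ f(a, a, c) ∘ f(a, c, c) ∘ f(c, c, b)), a ∘ b ∘ c ∘ f(a, c, a) ∘ f(c, a, a) ∘ g(a, b) ∘ g(b, a))

Answer: no — g(a ∘ b ∘ c ∘ f(a, c, a) ∘ f(c, a, a) ∘ g(a, b) ∘ g(b, a), g(f(c, f(c, a, c), a ∘ b ∘ c), a ∘ b ∘ c ∘ f(a, a, c) ∘ f(a, c, c) ∘ f(c, c, b))) vs g(g(f(c, f(c, a, c), a ∘ b ∘ c), a ∘ b ∘ c ∘ f(a, a, c) ∘ f(a, c, c) ∘ f(c, c, b)), a ∘ b ∘ c ∘ f(a, c, a) ∘ f(c, a, a) ∘ g(a, b) ∘ g(b, a))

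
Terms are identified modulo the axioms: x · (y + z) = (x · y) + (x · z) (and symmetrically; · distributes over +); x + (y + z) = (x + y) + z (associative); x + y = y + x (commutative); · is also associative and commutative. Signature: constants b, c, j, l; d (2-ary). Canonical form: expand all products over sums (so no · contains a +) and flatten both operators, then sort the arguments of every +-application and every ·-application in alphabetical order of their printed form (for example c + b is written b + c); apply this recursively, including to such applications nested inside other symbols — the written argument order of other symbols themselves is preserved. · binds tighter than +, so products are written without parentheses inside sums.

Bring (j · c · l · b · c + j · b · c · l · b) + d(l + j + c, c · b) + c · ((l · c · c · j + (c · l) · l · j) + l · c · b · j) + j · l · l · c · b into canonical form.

Answer: b · b · c · j · l + b · c · c · j · l + b · c · c · j · l + b · c · j · l · l + c · c · c · j · l + c · c · j · l · l + d(c + j + l, b · c)

Derivation:
Distribute:  b · c · c · j · l + b · b · c · j · l + d(c + j + l, b · c) + c · c · c · j · l + c · c · j · l · l + b · c · c · j · l + b · c · j · l · l
Order the arguments:  b · b · c · j · l + b · c · c · j · l + b · c · c · j · l + b · c · j · l · l + c · c · c · j · l + c · c · j · l · l + d(c + j + l, b · c)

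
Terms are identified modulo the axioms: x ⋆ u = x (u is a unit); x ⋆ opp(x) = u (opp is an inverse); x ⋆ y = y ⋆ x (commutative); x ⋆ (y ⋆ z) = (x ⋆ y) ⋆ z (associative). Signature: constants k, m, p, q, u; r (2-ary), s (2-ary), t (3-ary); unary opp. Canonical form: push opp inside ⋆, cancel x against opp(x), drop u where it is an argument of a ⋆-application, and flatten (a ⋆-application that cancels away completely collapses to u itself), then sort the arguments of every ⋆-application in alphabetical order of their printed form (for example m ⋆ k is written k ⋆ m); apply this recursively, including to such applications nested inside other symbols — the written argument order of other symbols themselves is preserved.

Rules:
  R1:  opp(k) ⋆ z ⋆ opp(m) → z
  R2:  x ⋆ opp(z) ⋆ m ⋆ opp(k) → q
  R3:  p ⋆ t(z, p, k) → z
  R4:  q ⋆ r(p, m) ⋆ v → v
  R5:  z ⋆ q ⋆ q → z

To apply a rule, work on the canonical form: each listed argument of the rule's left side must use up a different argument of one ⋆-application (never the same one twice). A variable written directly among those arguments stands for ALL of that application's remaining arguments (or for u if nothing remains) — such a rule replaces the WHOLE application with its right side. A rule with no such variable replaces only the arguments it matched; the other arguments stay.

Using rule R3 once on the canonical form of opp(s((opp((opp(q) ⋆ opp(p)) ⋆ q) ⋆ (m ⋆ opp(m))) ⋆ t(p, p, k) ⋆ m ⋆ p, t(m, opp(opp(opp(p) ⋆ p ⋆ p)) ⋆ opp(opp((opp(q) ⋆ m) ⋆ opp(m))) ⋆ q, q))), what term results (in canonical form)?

Answer: opp(s(m ⋆ p ⋆ p, t(m, p, q)))

Derivation:
Canonical form:  opp(s(m ⋆ p ⋆ p ⋆ t(p, p, k), t(m, p, q)))
Match R3:  consume p, t(p, p, k);  z := p
Result:  opp(s(m ⋆ p ⋆ p, t(m, p, q)))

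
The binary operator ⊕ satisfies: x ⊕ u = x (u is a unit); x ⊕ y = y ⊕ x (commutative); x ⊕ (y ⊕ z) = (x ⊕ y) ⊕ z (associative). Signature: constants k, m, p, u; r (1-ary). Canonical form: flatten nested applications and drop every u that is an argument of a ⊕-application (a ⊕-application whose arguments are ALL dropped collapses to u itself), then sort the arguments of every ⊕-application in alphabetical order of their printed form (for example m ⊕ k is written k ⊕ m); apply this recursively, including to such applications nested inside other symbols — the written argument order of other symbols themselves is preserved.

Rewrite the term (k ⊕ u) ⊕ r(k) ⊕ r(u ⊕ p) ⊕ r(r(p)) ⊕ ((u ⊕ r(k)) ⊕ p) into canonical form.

Answer: k ⊕ p ⊕ r(k) ⊕ r(k) ⊕ r(p) ⊕ r(r(p))

Derivation:
Flatten:  k ⊕ u ⊕ r(k) ⊕ r(u ⊕ p) ⊕ r(r(p)) ⊕ u ⊕ r(k) ⊕ p
Canonicalize subterm:  r(u ⊕ p)  →  r(p)
Drop the unit:  drop u (×2)
Sort arguments:  k ⊕ p ⊕ r(k) ⊕ r(k) ⊕ r(p) ⊕ r(r(p))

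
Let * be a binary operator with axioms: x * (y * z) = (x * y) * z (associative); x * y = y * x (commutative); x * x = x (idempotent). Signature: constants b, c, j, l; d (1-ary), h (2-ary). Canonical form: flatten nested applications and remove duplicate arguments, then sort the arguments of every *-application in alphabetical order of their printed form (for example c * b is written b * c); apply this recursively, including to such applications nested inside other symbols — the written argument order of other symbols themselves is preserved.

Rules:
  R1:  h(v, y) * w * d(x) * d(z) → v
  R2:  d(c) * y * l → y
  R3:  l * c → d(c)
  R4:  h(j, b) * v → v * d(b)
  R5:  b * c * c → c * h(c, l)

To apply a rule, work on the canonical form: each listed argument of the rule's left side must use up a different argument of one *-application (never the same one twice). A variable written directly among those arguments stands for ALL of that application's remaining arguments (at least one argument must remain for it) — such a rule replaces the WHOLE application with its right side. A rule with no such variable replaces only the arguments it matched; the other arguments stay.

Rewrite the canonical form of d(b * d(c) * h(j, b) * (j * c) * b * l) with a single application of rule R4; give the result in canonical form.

Canonical form:  d(b * c * d(c) * h(j, b) * j * l)
R4 matches:  uses h(j, b);  v := b * c * d(c) * j * l
The extension variable absorbs all remaining arguments, so the whole application is rewritten.
New term:  d(b * c * d(b) * d(c) * j * l)

Answer: d(b * c * d(b) * d(c) * j * l)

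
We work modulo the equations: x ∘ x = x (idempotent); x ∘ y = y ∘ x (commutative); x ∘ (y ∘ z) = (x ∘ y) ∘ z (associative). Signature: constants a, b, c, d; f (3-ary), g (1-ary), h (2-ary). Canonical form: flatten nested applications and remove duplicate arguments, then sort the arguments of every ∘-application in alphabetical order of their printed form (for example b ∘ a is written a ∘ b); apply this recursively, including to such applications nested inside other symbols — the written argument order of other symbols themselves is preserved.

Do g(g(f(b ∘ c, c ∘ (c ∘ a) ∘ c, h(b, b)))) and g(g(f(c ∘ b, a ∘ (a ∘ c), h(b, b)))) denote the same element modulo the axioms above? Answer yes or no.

Answer: yes — both canonical forms are g(g(f(b ∘ c, a ∘ c, h(b, b))))

Derivation:
Left:  g(g(f(b ∘ c, c ∘ (c ∘ a) ∘ c, h(b, b))))
  Descend into:  c ∘ (c ∘ a) ∘ c
  Merge nested applications:  c ∘ c ∘ a ∘ c
  Drop duplicates:  drop duplicate c, c
  Sort arguments:  a ∘ c
  Rebuild:  g(g(f(b ∘ c, a ∘ c, h(b, b))))
Right:  g(g(f(c ∘ b, a ∘ (a ∘ c), h(b, b))))
  Focus inside:  a ∘ (a ∘ c)
  Un-nest:  a ∘ a ∘ c
  Idempotence:  drop duplicate a
  Order the arguments:  a ∘ c
  Put back:  g(g(f(b ∘ c, a ∘ c, h(b, b))))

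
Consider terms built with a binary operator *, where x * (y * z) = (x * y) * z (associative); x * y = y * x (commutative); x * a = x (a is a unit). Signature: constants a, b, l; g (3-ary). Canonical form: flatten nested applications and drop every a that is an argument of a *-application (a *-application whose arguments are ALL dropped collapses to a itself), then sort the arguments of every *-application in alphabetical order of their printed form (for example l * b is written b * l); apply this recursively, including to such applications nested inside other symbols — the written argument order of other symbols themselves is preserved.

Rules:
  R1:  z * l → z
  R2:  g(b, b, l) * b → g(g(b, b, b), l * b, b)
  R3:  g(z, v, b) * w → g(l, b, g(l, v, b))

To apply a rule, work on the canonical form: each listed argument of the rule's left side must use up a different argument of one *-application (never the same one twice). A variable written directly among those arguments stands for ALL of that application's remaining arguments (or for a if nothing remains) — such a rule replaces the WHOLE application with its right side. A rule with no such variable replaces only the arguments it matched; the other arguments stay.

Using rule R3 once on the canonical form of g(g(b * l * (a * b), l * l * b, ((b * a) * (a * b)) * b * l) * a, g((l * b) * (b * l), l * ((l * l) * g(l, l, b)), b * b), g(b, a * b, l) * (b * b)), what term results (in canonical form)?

Canonical form:  g(g(b * b * l, b * l * l, b * b * b * l), g(b * b * l * l, g(l, l, b) * l * l * l, b * b), b * b * g(b, b, l))
R3 matches:  uses g(l, l, b);  v := l, w := l * l * l, z := l
Every leftover argument binds to the variable; the entire application is replaced.
Giving:  g(g(b * b * l, b * l * l, b * b * b * l), g(b * b * l * l, g(l, b, g(l, l, b)), b * b), b * b * g(b, b, l))

Answer: g(g(b * b * l, b * l * l, b * b * b * l), g(b * b * l * l, g(l, b, g(l, l, b)), b * b), b * b * g(b, b, l))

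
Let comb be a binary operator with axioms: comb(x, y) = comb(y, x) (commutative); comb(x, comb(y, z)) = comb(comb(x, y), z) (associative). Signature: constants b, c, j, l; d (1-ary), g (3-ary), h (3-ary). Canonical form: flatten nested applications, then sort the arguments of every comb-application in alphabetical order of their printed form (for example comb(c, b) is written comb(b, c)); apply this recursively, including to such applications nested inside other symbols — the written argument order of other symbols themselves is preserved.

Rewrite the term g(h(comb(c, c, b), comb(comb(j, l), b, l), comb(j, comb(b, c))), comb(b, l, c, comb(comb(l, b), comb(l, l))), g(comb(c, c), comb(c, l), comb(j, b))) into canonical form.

Answer: g(h(comb(b, c, c), comb(b, j, l, l), comb(b, c, j)), comb(b, b, c, l, l, l, l), g(comb(c, c), comb(c, l), comb(b, j)))

Derivation:
Focus inside:  comb(b, l, c, comb(comb(l, b), comb(l, l)))
Un-nest:  comb(b, l, c, l, b, l, l)
Order the arguments:  comb(b, b, c, l, l, l, l)
Rebuild:  g(h(comb(b, c, c), comb(b, j, l, l), comb(b, c, j)), comb(b, b, c, l, l, l, l), g(comb(c, c), comb(c, l), comb(b, j)))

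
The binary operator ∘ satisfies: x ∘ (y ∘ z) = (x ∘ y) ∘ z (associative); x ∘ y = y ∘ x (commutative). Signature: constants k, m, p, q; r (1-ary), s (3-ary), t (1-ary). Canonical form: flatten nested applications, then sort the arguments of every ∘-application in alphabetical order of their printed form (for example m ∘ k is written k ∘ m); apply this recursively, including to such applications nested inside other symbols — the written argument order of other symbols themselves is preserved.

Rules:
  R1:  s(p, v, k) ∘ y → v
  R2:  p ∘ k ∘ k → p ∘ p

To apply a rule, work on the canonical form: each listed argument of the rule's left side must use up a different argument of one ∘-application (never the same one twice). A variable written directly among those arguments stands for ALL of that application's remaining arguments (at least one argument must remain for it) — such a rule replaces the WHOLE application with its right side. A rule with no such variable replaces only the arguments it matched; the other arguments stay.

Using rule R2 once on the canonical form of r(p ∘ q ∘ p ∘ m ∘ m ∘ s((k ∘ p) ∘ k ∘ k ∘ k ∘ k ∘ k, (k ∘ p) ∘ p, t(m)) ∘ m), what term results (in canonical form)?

Canonical form:  r(m ∘ m ∘ m ∘ p ∘ p ∘ q ∘ s(k ∘ k ∘ k ∘ k ∘ k ∘ k ∘ p, k ∘ p ∘ p, t(m)))
R2 matches:  uses k, k, p
Result:  r(m ∘ m ∘ m ∘ p ∘ p ∘ q ∘ s(k ∘ k ∘ k ∘ k ∘ p ∘ p, k ∘ p ∘ p, t(m)))

Answer: r(m ∘ m ∘ m ∘ p ∘ p ∘ q ∘ s(k ∘ k ∘ k ∘ k ∘ p ∘ p, k ∘ p ∘ p, t(m)))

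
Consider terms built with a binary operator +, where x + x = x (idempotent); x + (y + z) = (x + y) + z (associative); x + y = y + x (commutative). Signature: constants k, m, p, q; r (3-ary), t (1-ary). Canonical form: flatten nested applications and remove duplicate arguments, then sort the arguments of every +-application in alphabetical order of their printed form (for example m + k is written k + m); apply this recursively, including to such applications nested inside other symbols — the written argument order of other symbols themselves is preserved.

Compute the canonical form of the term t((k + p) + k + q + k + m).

Descend into:  (k + p) + k + q + k + m
Flatten:  k + p + k + q + k + m
Deduplicate:  drop duplicate k, k
Sort arguments:  k + m + p + q
Put back:  t(k + m + p + q)

Answer: t(k + m + p + q)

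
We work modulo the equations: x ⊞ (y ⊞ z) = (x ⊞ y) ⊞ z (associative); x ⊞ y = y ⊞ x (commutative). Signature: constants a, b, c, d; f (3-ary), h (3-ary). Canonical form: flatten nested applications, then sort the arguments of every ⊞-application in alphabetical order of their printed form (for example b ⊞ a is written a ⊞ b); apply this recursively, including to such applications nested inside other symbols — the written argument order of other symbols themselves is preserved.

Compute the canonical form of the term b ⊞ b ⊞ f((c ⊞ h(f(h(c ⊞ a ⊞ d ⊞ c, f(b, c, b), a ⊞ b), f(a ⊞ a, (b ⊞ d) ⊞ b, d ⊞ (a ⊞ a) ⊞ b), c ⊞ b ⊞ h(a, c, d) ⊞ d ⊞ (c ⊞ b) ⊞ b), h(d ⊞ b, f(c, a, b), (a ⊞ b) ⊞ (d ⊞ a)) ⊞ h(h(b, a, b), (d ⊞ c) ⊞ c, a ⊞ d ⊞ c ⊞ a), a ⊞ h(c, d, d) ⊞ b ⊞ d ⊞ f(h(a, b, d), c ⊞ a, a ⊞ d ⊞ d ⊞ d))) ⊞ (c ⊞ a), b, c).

Simplify inside:  f((c ⊞ h(f(h(c ⊞ a ⊞ d ⊞ c, f(b, c, b), a ⊞ b), f(a ⊞ a, (b ⊞ d) ⊞ b, d ⊞ (a ⊞ a) ⊞ b), c ⊞ b ⊞ h(a, c, d) ⊞ d ⊞ (c ⊞ b) ⊞ b), h(d ⊞ b, f(c, a, b), (a ⊞ b) ⊞ (d ⊞ a)) ⊞ h(h(b, a, b), (d ⊞ c) ⊞ c, a ⊞ d ⊞ c ⊞ a), a ⊞ h(c, d, d) ⊞ b ⊞ d ⊞ f(h(a, b, d), c ⊞ a, a ⊞ d ⊞ d ⊞ d))) ⊞ (c ⊞ a), b, c)  →  f(a ⊞ c ⊞ c ⊞ h(f(h(a ⊞ c ⊞ c ⊞ d, f(b, c, b), a ⊞ b), f(a ⊞ a, b ⊞ b ⊞ d, a ⊞ a ⊞ b ⊞ d), b ⊞ b ⊞ b ⊞ c ⊞ c ⊞ d ⊞ h(a, c, d)), h(b ⊞ d, f(c, a, b), a ⊞ a ⊞ b ⊞ d) ⊞ h(h(b, a, b), c ⊞ c ⊞ d, a ⊞ a ⊞ c ⊞ d), a ⊞ b ⊞ d ⊞ f(h(a, b, d), a ⊞ c, a ⊞ d ⊞ d ⊞ d) ⊞ h(c, d, d)), b, c)
Order the arguments:  b ⊞ b ⊞ f(a ⊞ c ⊞ c ⊞ h(f(h(a ⊞ c ⊞ c ⊞ d, f(b, c, b), a ⊞ b), f(a ⊞ a, b ⊞ b ⊞ d, a ⊞ a ⊞ b ⊞ d), b ⊞ b ⊞ b ⊞ c ⊞ c ⊞ d ⊞ h(a, c, d)), h(b ⊞ d, f(c, a, b), a ⊞ a ⊞ b ⊞ d) ⊞ h(h(b, a, b), c ⊞ c ⊞ d, a ⊞ a ⊞ c ⊞ d), a ⊞ b ⊞ d ⊞ f(h(a, b, d), a ⊞ c, a ⊞ d ⊞ d ⊞ d) ⊞ h(c, d, d)), b, c)

Answer: b ⊞ b ⊞ f(a ⊞ c ⊞ c ⊞ h(f(h(a ⊞ c ⊞ c ⊞ d, f(b, c, b), a ⊞ b), f(a ⊞ a, b ⊞ b ⊞ d, a ⊞ a ⊞ b ⊞ d), b ⊞ b ⊞ b ⊞ c ⊞ c ⊞ d ⊞ h(a, c, d)), h(b ⊞ d, f(c, a, b), a ⊞ a ⊞ b ⊞ d) ⊞ h(h(b, a, b), c ⊞ c ⊞ d, a ⊞ a ⊞ c ⊞ d), a ⊞ b ⊞ d ⊞ f(h(a, b, d), a ⊞ c, a ⊞ d ⊞ d ⊞ d) ⊞ h(c, d, d)), b, c)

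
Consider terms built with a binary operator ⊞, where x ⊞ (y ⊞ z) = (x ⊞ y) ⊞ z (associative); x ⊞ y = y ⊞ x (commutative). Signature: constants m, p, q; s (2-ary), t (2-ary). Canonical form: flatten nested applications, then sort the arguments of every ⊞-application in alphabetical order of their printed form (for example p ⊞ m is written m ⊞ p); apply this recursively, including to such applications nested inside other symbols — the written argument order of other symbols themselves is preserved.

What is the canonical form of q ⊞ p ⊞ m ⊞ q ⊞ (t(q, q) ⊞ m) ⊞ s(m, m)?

Answer: m ⊞ m ⊞ p ⊞ q ⊞ q ⊞ s(m, m) ⊞ t(q, q)

Derivation:
Merge nested applications:  q ⊞ p ⊞ m ⊞ q ⊞ t(q, q) ⊞ m ⊞ s(m, m)
Order the arguments:  m ⊞ m ⊞ p ⊞ q ⊞ q ⊞ s(m, m) ⊞ t(q, q)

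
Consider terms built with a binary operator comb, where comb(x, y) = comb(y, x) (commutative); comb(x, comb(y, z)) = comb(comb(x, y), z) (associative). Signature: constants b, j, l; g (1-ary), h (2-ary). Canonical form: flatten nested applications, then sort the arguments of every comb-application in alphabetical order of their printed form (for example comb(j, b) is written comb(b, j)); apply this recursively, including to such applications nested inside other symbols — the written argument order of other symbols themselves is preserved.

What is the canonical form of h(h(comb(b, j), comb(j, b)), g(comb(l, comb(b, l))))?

Descend into:  comb(l, comb(b, l))
Flatten:  comb(l, b, l)
Sort arguments:  comb(b, l, l)
Put back:  h(h(comb(b, j), comb(b, j)), g(comb(b, l, l)))

Answer: h(h(comb(b, j), comb(b, j)), g(comb(b, l, l)))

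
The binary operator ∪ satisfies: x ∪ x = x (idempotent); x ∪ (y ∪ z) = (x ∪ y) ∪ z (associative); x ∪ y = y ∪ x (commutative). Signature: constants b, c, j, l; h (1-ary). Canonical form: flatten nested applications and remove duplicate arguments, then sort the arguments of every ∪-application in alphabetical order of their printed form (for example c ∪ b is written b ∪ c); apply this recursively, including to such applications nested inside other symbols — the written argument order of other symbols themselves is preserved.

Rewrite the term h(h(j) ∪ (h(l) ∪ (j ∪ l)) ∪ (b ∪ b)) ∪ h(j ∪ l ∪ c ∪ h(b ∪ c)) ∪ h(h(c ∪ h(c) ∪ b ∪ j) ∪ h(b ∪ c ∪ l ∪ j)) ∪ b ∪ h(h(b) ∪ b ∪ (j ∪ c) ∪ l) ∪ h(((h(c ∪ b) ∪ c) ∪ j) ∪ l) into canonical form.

Answer: b ∪ h(b ∪ c ∪ h(b) ∪ j ∪ l) ∪ h(b ∪ h(j) ∪ h(l) ∪ j ∪ l) ∪ h(c ∪ h(b ∪ c) ∪ j ∪ l) ∪ h(h(b ∪ c ∪ h(c) ∪ j) ∪ h(b ∪ c ∪ j ∪ l))

Derivation:
Simplify inside:  h(h(j) ∪ (h(l) ∪ (j ∪ l)) ∪ (b ∪ b))  →  h(b ∪ h(j) ∪ h(l) ∪ j ∪ l)
Canonicalize subterm:  h(j ∪ l ∪ c ∪ h(b ∪ c))  →  h(c ∪ h(b ∪ c) ∪ j ∪ l)
Canonicalize subterm:  h(h(c ∪ h(c) ∪ b ∪ j) ∪ h(b ∪ c ∪ l ∪ j))  →  h(h(b ∪ c ∪ h(c) ∪ j) ∪ h(b ∪ c ∪ j ∪ l))
Deduplicate:  drop duplicate h(c ∪ h(b ∪ c) ∪ j ∪ l)
Sort:  b ∪ h(b ∪ c ∪ h(b) ∪ j ∪ l) ∪ h(b ∪ h(j) ∪ h(l) ∪ j ∪ l) ∪ h(c ∪ h(b ∪ c) ∪ j ∪ l) ∪ h(h(b ∪ c ∪ h(c) ∪ j) ∪ h(b ∪ c ∪ j ∪ l))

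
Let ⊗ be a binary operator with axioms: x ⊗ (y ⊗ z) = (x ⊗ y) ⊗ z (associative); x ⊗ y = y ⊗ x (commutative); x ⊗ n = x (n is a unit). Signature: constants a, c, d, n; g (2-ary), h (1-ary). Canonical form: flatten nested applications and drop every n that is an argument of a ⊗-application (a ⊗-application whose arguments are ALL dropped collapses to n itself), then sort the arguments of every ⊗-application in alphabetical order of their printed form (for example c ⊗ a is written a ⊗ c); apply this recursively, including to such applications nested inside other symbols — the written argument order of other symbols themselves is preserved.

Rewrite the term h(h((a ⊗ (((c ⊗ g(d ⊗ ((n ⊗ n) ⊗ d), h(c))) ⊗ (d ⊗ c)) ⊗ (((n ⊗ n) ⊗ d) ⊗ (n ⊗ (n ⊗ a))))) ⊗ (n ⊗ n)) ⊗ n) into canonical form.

Answer: h(h(a ⊗ a ⊗ c ⊗ c ⊗ d ⊗ d ⊗ g(d ⊗ d, h(c))))

Derivation:
Descend into:  h((a ⊗ (((c ⊗ g(d ⊗ ((n ⊗ n) ⊗ d), h(c))) ⊗ (d ⊗ c)) ⊗ (((n ⊗ n) ⊗ d) ⊗ (n ⊗ (n ⊗ a))))) ⊗ (n ⊗ n)) ⊗ n
Simplify inside:  h((a ⊗ (((c ⊗ g(d ⊗ ((n ⊗ n) ⊗ d), h(c))) ⊗ (d ⊗ c)) ⊗ (((n ⊗ n) ⊗ d) ⊗ (n ⊗ (n ⊗ a))))) ⊗ (n ⊗ n))  →  h(a ⊗ a ⊗ c ⊗ c ⊗ d ⊗ d ⊗ g(d ⊗ d, h(c)))
Units out:  drop n
Sort arguments:  h(a ⊗ a ⊗ c ⊗ c ⊗ d ⊗ d ⊗ g(d ⊗ d, h(c)))
Rebuild:  h(h(a ⊗ a ⊗ c ⊗ c ⊗ d ⊗ d ⊗ g(d ⊗ d, h(c))))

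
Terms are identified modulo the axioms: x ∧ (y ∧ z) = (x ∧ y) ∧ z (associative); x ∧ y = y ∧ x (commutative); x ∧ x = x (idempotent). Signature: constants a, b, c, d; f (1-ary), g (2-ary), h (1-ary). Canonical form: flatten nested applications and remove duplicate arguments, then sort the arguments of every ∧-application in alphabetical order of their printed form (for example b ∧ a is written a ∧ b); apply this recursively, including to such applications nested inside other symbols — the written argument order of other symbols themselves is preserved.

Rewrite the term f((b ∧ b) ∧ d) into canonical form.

Answer: f(b ∧ d)

Derivation:
Descend into:  (b ∧ b) ∧ d
Merge nested applications:  b ∧ b ∧ d
Idempotence:  drop duplicate b
Sort:  b ∧ d
Reassemble:  f(b ∧ d)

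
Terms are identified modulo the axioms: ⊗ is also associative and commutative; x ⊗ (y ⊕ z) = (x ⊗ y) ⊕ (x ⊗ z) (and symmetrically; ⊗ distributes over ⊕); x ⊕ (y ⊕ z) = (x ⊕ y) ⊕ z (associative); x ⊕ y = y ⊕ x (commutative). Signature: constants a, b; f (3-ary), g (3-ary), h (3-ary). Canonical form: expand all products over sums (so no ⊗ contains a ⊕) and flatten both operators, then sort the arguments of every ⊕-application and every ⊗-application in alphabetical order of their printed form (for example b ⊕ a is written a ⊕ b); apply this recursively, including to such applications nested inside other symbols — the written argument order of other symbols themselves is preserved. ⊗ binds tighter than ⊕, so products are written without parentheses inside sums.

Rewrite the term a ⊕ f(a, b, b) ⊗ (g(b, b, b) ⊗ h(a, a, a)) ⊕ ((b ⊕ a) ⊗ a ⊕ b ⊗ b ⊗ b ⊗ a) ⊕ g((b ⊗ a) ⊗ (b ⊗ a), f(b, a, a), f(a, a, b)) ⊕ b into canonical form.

Answer: a ⊕ a ⊗ a ⊕ a ⊗ b ⊕ a ⊗ b ⊗ b ⊗ b ⊕ b ⊕ f(a, b, b) ⊗ g(b, b, b) ⊗ h(a, a, a) ⊕ g(a ⊗ a ⊗ b ⊗ b, f(b, a, a), f(a, a, b))

Derivation:
Expand products over sums:  a ⊕ f(a, b, b) ⊗ g(b, b, b) ⊗ h(a, a, a) ⊕ a ⊗ b ⊕ a ⊗ a ⊕ a ⊗ b ⊗ b ⊗ b ⊕ g(a ⊗ a ⊗ b ⊗ b, f(b, a, a), f(a, a, b)) ⊕ b
Sort arguments:  a ⊕ a ⊗ a ⊕ a ⊗ b ⊕ a ⊗ b ⊗ b ⊗ b ⊕ b ⊕ f(a, b, b) ⊗ g(b, b, b) ⊗ h(a, a, a) ⊕ g(a ⊗ a ⊗ b ⊗ b, f(b, a, a), f(a, a, b))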